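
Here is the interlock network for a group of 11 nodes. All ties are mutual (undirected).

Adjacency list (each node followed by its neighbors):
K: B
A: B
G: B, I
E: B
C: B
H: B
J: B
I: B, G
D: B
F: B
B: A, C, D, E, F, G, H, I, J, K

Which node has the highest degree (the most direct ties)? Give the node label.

B

Degrees — A:1, B:10, C:1, D:1, E:1, F:1, G:2, H:1, I:2, J:1, K:1.
The maximum is 10, attained only by B.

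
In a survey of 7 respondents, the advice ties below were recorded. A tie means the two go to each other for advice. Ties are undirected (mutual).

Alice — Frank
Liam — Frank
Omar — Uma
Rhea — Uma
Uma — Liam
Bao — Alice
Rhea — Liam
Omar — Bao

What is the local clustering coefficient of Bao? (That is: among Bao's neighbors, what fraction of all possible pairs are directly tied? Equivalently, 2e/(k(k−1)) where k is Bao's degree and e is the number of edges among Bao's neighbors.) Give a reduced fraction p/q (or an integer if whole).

0

Bao's neighbors: Alice and Omar (k = 2).
Possible neighbor pairs: C(2,2) = 1. Edges among them: none → e = 0.
Clustering(Bao) = 0/1.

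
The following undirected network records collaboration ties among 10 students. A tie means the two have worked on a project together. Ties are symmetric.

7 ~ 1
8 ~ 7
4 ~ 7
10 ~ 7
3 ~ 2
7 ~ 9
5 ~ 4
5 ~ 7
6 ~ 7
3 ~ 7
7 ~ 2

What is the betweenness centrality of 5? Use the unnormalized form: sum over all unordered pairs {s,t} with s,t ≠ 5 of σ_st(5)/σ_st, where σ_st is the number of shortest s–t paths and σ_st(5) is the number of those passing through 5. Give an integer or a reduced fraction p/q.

No shortest path between any pair of other nodes passes through 5.
Summing the contributions gives betweenness(5) = 0.

0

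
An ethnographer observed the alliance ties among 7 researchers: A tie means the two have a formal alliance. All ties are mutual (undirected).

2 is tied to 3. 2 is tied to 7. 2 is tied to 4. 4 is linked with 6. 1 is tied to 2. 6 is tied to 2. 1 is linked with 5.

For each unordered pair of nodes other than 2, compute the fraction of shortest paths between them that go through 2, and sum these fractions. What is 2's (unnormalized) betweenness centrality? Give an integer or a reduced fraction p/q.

13

Pairs whose geodesics pass through 2 — 4–5: 1; 4–7: 1; 4–1: 1; 4–3: 1; 5–7: 1; 5–6: 1; 5–3: 1; 7–6: 1; 7–1: 1; 7–3: 1; 6–1: 1; 6–3: 1; 1–3: 1.
All other pairs contribute 0.
Summing the contributions gives betweenness(2) = 13.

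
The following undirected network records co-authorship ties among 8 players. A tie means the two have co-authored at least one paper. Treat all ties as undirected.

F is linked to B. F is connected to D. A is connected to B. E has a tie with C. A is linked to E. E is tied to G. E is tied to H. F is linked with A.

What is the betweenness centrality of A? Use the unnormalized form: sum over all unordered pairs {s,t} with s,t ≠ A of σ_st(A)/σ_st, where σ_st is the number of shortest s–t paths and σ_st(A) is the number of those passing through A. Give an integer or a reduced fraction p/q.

12

Pairs whose geodesics pass through A — B–E: 1; B–C: 1; B–H: 1; B–G: 1; F–E: 1; F–C: 1; F–H: 1; F–G: 1; E–D: 1; C–D: 1; D–H: 1; D–G: 1.
All other pairs contribute 0.
Summing the contributions gives betweenness(A) = 12.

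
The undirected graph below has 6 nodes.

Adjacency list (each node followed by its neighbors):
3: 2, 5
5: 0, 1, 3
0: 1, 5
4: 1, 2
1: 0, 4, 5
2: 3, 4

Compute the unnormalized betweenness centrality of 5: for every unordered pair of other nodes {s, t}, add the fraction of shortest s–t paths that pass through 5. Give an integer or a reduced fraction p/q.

Pairs whose geodesics pass through 5 — 2–0: 1/2; 1–3: 1; 0–3: 1.
All other pairs contribute 0.
Summing the contributions gives betweenness(5) = 5/2.

5/2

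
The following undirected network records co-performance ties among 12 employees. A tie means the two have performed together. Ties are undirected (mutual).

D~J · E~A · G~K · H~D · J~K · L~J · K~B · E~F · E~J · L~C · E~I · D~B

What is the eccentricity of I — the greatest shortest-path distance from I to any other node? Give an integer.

Distances from I: A:2, B:4, C:4, D:3, E:1, F:2, G:4, H:4, J:2, K:3, L:3.
The largest is 4 (to C, H, B, and G), so the eccentricity of I is 4.

4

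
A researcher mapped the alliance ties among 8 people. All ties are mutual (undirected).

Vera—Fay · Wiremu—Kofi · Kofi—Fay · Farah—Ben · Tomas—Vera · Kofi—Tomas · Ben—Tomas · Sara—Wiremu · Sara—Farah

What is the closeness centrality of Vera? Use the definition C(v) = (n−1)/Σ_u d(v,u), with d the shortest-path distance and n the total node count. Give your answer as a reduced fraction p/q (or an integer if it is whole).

Distances from Vera: Ben:2, Farah:3, Fay:1, Kofi:2, Sara:4, Tomas:1, Wiremu:3. Sum = 16.
n = 8, so closeness = 7/16.

7/16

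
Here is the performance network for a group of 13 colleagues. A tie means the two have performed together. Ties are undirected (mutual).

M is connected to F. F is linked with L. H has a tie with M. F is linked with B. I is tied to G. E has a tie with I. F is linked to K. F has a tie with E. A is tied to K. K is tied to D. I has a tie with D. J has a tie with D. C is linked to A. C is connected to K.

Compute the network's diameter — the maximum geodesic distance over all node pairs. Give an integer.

Eccentricity of each node (its greatest distance to any other): A:4, B:4, C:4, D:4, E:3, F:3, G:5, H:5, I:4, J:5, K:3, L:4, M:4.
The maximum eccentricity is 5, realized for instance by the pair G–H via G – I – E – F – M – H. So the diameter is 5.

5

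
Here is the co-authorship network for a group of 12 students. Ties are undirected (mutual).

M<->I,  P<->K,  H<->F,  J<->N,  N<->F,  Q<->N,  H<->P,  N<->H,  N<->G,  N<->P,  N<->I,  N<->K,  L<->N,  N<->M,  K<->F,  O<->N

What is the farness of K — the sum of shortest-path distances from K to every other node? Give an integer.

Distances from K: F:1, G:2, H:2, I:2, J:2, L:2, M:2, N:1, O:2, P:1, Q:2.
Sum = 1 + 2 + 2 + 2 + 2 + 2 + 2 + 1 + 2 + 1 + 2 = 19.

19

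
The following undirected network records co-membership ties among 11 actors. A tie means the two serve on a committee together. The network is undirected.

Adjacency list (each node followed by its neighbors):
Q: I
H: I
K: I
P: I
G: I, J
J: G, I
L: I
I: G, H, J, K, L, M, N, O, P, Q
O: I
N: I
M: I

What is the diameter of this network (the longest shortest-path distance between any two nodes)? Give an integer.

2

Eccentricity of each node (its greatest distance to any other): G:2, H:2, I:1, J:2, K:2, L:2, M:2, N:2, O:2, P:2, Q:2.
The maximum eccentricity is 2, realized for instance by the pair L–H via L – I – H. So the diameter is 2.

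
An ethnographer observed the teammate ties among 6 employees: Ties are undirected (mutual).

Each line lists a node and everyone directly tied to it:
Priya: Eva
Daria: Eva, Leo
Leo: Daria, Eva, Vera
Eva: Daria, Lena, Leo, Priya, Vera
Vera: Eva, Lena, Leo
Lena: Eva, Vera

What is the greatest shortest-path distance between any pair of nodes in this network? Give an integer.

2

Eccentricity of each node (its greatest distance to any other): Daria:2, Eva:1, Lena:2, Leo:2, Priya:2, Vera:2.
The maximum eccentricity is 2, realized for instance by the pair Lena–Daria via Lena – Eva – Daria. So the diameter is 2.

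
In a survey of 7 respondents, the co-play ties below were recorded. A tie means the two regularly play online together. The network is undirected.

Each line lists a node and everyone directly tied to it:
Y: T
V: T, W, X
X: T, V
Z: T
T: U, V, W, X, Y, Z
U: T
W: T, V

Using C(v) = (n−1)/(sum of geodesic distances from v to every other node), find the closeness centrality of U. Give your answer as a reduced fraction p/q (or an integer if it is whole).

6/11

Distances from U: T:1, V:2, W:2, X:2, Y:2, Z:2. Sum = 11.
n = 7, so closeness = 6/11.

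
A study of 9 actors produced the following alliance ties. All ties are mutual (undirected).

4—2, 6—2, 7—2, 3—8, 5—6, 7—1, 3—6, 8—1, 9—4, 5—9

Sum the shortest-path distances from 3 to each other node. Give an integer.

Distances from 3: 1:2, 2:2, 4:3, 5:2, 6:1, 7:3, 8:1, 9:3.
Sum = 2 + 2 + 3 + 2 + 1 + 3 + 1 + 3 = 17.

17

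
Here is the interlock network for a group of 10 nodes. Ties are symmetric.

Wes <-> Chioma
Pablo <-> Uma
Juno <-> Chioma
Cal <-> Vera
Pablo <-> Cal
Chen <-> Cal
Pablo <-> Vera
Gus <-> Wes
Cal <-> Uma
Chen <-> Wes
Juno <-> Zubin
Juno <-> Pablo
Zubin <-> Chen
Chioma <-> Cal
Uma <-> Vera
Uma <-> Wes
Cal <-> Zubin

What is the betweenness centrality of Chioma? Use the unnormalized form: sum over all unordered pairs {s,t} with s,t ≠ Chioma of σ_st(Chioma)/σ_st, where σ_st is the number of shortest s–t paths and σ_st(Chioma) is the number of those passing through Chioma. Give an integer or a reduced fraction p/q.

3

Pairs whose geodesics pass through Chioma — Gus–Juno: 1; Gus–Cal: 1/3; Wes–Juno: 1; Wes–Cal: 1/3; Juno–Cal: 1/3.
All other pairs contribute 0.
Summing the contributions gives betweenness(Chioma) = 3.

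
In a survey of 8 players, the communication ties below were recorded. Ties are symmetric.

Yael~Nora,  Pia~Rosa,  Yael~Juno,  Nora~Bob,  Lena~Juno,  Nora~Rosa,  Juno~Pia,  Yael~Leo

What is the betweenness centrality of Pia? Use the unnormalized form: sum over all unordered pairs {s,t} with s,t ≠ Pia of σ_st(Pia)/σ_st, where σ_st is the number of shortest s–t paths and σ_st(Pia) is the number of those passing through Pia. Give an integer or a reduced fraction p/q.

2

Pairs whose geodesics pass through Pia — Rosa–Lena: 1; Rosa–Juno: 1.
All other pairs contribute 0.
Summing the contributions gives betweenness(Pia) = 2.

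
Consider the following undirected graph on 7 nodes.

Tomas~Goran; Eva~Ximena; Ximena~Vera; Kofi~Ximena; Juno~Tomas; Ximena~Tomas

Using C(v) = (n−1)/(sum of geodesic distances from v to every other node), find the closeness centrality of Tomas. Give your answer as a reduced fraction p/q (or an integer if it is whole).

2/3

Distances from Tomas: Eva:2, Goran:1, Juno:1, Kofi:2, Vera:2, Ximena:1. Sum = 9.
n = 7, so closeness = 6/9 = 2/3.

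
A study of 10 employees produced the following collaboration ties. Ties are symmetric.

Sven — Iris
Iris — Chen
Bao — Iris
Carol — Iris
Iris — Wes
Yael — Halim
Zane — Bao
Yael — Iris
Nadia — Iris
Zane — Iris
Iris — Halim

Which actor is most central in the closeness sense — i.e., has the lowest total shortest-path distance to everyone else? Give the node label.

Iris

Farness (sum of distances to all others) for each node — Bao:16, Carol:17, Chen:17, Halim:16, Iris:9, Nadia:17, Sven:17, Wes:17, Yael:16, Zane:16.
The smallest farness is 9, for Iris, so Iris has the highest closeness.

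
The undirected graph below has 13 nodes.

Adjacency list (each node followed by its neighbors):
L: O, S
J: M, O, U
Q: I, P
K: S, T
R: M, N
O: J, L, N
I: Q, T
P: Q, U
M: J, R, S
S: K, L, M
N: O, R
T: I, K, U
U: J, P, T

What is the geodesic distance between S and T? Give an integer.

2

One shortest route is S – K – T, which uses 2 edges, and S and T are not directly tied, so nothing shorter exists. So d(S,T) = 2.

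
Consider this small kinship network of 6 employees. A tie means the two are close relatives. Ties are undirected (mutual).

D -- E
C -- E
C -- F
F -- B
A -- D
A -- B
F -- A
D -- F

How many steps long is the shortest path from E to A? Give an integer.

2

One shortest route is E – D – A, which uses 2 edges, and E and A are not directly tied, so nothing shorter exists. So d(E,A) = 2.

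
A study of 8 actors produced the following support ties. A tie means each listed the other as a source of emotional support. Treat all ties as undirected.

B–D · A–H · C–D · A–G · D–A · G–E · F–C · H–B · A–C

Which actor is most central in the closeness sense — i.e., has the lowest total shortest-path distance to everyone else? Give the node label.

Farness (sum of distances to all others) for each node — A:10, B:16, C:12, D:12, E:20, F:18, G:14, H:14.
The smallest farness is 10, for A, so A has the highest closeness.

A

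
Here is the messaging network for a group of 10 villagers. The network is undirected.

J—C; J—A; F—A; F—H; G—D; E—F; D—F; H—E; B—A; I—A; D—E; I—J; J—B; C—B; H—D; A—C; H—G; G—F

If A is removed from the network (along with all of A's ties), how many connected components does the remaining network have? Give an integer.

2

Without A, the remaining ties split the others into: {B, C, I, J}; {D, E, F, G, H}.
That's 2 separate components.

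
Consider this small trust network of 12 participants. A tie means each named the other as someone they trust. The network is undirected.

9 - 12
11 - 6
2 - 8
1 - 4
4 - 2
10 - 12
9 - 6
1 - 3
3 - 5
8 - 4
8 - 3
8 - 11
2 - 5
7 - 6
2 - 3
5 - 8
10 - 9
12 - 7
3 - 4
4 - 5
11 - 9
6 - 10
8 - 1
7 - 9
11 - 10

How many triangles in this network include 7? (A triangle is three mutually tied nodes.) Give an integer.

2

7's neighbors: 6, 9, and 12.
Neighbor pairs that are themselves tied: 7–6–9; 7–9–12. Each forms one triangle with 7, for 2 in total.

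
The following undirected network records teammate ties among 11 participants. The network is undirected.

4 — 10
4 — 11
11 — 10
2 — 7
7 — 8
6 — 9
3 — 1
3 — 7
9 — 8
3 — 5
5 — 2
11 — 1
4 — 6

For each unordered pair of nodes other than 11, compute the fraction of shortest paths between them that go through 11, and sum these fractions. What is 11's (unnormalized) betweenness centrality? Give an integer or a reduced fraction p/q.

23/2

Pairs whose geodesics pass through 11 — 10–1: 1; 10–3: 1; 10–5: 1; 10–2: 2/2; 10–7: 1; 1–9: 1/2; 1–6: 1; 1–4: 1; 3–6: 1/2; 3–4: 1; 5–6: 1/3; 5–4: 1; 2–4: 2/3; 7–4: 1/2.
All other pairs contribute 0.
Summing the contributions gives betweenness(11) = 23/2.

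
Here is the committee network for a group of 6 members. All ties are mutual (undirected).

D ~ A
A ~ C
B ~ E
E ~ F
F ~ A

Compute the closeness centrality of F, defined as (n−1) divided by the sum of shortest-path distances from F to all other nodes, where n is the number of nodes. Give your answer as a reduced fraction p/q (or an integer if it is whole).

Distances from F: A:1, B:2, C:2, D:2, E:1. Sum = 8.
n = 6, so closeness = 5/8.

5/8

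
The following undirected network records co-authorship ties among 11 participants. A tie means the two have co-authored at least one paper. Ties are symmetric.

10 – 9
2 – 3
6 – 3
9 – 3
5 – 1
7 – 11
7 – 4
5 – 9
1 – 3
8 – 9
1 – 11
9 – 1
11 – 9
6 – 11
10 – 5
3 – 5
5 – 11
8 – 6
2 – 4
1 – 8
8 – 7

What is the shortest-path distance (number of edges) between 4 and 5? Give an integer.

3

One shortest route is 4 – 2 – 3 – 5, which uses 3 edges, and at distance 2 from 4 we only reach {3, 8, 11}, which does not include 5. So d(4,5) = 3.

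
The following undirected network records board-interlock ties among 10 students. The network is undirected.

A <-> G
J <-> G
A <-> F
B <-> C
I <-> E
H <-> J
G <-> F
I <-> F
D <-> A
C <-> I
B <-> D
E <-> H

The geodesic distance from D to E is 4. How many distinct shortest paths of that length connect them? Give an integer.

The shortest distance is 4. The length-4 paths are: D–B–C–I–E; D–A–F–I–E.
That gives 2 distinct shortest paths.

2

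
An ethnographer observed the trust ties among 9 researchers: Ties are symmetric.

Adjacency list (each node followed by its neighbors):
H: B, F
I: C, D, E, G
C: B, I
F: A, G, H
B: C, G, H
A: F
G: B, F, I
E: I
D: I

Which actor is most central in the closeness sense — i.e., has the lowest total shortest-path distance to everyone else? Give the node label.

Farness (sum of distances to all others) for each node — A:23, B:16, C:17, D:21, E:21, F:16, G:13, H:19, I:14.
The smallest farness is 13, for G, so G has the highest closeness.

G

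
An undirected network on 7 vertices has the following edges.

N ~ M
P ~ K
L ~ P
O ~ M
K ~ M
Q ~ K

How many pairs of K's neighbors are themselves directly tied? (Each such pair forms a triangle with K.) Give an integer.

0

K's neighbors are M, P, and Q, but none of them are tied to each other, so no triangle contains K.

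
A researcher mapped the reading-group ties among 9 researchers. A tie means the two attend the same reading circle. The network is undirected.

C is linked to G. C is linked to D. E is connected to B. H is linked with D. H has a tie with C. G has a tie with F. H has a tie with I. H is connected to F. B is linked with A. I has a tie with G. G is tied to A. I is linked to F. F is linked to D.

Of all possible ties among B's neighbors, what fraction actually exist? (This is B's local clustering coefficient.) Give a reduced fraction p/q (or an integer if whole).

0

B's neighbors: A and E (k = 2).
Possible neighbor pairs: C(2,2) = 1. Edges among them: none → e = 0.
Clustering(B) = 0/1.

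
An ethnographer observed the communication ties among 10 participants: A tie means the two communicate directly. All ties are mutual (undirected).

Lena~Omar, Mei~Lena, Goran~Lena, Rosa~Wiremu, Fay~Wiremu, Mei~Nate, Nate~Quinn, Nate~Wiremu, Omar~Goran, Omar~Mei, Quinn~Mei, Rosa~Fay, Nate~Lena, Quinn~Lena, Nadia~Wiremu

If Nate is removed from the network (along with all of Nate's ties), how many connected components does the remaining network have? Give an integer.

Without Nate, the remaining ties split the others into: {Fay, Nadia, Rosa, Wiremu}; {Goran, Lena, Mei, Omar, Quinn}.
That's 2 separate components.

2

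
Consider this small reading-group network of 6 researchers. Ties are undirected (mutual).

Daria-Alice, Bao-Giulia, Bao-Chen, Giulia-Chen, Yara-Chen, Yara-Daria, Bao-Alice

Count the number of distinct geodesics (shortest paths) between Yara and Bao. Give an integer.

1

The shortest distance is 2, and the only length-2 path is Yara–Chen–Bao. So there is exactly 1 shortest path.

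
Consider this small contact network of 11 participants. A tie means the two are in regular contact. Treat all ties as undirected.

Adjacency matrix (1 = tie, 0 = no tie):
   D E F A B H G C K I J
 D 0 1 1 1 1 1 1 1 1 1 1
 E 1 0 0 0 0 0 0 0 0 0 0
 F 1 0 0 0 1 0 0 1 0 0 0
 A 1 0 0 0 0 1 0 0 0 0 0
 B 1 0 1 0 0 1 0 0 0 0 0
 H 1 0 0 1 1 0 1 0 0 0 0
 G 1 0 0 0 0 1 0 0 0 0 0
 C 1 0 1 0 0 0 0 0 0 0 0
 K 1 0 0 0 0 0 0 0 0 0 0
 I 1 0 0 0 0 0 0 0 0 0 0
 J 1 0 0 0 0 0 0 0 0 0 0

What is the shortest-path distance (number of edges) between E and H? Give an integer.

One shortest route is E – D – H, which uses 2 edges, and E and H are not directly tied, so nothing shorter exists. So d(E,H) = 2.

2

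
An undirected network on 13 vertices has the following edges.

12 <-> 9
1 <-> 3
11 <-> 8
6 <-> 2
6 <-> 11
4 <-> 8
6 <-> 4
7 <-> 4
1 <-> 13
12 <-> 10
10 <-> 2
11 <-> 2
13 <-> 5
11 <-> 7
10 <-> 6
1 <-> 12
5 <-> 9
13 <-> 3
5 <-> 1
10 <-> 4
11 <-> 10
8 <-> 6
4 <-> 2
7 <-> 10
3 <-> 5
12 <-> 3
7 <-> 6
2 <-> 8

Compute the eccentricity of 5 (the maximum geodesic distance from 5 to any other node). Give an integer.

Distances from 5: 1:1, 2:4, 3:1, 4:4, 6:4, 7:4, 8:5, 9:1, 10:3, 11:4, 12:2, 13:1.
The largest is 5 (to 8), so the eccentricity of 5 is 5.

5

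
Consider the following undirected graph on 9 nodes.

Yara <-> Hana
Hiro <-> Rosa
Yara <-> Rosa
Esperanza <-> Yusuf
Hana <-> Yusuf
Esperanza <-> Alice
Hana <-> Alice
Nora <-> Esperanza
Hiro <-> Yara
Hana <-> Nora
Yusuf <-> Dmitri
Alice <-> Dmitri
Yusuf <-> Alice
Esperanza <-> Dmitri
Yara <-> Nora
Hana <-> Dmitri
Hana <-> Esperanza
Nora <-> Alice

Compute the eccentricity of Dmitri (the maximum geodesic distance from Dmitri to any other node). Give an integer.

Distances from Dmitri: Alice:1, Esperanza:1, Hana:1, Hiro:3, Nora:2, Rosa:3, Yara:2, Yusuf:1.
The largest is 3 (to Rosa and Hiro), so the eccentricity of Dmitri is 3.

3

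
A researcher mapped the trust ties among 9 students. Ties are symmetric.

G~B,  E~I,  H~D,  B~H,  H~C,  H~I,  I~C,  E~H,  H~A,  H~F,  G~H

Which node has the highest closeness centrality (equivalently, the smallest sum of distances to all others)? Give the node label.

Farness (sum of distances to all others) for each node — A:15, B:14, C:14, D:15, E:14, F:15, G:14, H:8, I:13.
The smallest farness is 8, for H, so H has the highest closeness.

H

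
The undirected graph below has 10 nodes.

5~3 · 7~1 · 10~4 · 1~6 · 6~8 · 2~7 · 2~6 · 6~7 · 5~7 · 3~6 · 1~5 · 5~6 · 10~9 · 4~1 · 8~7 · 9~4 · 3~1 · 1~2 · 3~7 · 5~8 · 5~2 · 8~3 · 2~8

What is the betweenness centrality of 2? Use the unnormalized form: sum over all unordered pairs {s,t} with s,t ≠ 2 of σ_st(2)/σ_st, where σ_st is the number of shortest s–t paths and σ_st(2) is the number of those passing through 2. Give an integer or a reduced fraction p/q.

4/5

Pairs whose geodesics pass through 2 — 1–8: 1/5; 8–4: 1/5; 8–10: 1/5; 8–9: 1/5.
All other pairs contribute 0.
Summing the contributions gives betweenness(2) = 4/5.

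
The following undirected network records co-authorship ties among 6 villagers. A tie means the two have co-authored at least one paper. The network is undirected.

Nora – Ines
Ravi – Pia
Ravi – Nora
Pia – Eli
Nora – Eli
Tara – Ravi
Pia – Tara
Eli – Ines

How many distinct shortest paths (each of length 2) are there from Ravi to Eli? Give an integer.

The shortest distance is 2. The length-2 paths are: Ravi–Pia–Eli; Ravi–Nora–Eli.
That gives 2 distinct shortest paths.

2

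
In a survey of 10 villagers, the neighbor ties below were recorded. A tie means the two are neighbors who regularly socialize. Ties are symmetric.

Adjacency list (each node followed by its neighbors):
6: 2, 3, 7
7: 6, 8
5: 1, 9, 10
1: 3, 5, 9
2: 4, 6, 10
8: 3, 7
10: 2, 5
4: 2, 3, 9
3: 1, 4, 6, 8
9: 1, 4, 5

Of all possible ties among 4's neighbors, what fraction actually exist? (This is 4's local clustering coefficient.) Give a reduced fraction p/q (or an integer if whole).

4's neighbors: 2, 3, and 9 (k = 3).
Possible neighbor pairs: C(3,2) = 3. Edges among them: none → e = 0.
Clustering(4) = 0/3 = 0.

0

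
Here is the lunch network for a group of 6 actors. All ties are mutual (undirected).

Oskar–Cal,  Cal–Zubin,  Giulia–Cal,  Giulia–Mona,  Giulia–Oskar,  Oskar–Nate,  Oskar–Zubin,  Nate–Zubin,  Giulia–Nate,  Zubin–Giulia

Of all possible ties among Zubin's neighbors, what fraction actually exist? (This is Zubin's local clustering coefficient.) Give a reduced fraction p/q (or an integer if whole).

5/6

Zubin's neighbors: Cal, Giulia, Nate, and Oskar (k = 4).
Possible neighbor pairs: C(4,2) = 6. Edges among them: Cal–Giulia, Cal–Oskar, Giulia–Nate, Giulia–Oskar, Nate–Oskar → e = 5.
Clustering(Zubin) = 5/6.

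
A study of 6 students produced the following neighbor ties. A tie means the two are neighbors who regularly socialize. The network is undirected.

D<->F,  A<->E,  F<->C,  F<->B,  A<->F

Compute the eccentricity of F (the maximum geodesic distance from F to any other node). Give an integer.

Distances from F: A:1, B:1, C:1, D:1, E:2.
The largest is 2 (to E), so the eccentricity of F is 2.

2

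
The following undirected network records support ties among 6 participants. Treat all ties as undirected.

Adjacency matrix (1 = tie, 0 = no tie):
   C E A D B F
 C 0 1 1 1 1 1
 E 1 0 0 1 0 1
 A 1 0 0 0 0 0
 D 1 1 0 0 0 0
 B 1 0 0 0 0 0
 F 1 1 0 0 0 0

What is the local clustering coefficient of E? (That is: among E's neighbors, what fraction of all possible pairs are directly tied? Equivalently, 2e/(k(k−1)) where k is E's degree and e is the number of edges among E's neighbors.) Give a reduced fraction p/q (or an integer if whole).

E's neighbors: C, D, and F (k = 3).
Possible neighbor pairs: C(3,2) = 3. Edges among them: C–D, C–F → e = 2.
Clustering(E) = 2/3.

2/3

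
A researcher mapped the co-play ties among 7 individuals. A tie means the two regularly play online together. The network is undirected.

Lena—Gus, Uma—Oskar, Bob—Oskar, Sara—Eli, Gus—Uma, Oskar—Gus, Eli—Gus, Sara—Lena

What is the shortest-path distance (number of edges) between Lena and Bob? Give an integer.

3

One shortest route is Lena – Gus – Oskar – Bob, which uses 3 edges, and at distance 2 from Lena we only reach {Eli, Oskar, Uma}, which does not include Bob. So d(Lena,Bob) = 3.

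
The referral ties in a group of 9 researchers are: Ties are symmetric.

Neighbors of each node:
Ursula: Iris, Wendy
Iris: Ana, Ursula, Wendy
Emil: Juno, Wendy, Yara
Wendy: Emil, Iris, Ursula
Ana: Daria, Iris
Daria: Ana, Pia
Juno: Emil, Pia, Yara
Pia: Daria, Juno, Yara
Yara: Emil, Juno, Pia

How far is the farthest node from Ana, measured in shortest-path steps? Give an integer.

3

Distances from Ana: Daria:1, Emil:3, Iris:1, Juno:3, Pia:2, Ursula:2, Wendy:2, Yara:3.
The largest is 3 (to Emil, Juno, and Yara), so the eccentricity of Ana is 3.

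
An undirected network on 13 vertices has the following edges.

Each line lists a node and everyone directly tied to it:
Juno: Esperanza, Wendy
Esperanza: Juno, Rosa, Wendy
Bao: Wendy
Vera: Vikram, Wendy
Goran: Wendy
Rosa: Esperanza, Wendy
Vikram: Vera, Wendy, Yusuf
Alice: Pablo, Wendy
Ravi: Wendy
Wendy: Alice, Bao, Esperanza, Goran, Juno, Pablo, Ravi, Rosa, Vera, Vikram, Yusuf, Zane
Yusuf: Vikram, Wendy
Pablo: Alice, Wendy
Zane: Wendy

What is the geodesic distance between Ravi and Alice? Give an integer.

One shortest route is Ravi – Wendy – Alice, which uses 2 edges, and Ravi and Alice are not directly tied, so nothing shorter exists. So d(Ravi,Alice) = 2.

2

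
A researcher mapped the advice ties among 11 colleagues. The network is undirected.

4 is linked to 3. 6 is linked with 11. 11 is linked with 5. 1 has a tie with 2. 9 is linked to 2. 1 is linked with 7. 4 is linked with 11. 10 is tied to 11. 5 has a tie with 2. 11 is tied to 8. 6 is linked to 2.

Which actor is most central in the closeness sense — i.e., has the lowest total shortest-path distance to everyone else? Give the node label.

11

Farness (sum of distances to all others) for each node — 1:28, 2:21, 3:35, 4:26, 5:20, 6:20, 7:37, 8:28, 9:30, 10:28, 11:19.
The smallest farness is 19, for 11, so 11 has the highest closeness.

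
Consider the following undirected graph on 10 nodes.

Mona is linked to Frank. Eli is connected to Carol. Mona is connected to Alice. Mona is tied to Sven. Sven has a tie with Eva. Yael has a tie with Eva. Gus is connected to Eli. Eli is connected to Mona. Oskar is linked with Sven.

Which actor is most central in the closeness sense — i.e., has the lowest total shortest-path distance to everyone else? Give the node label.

Mona

Farness (sum of distances to all others) for each node — Alice:23, Carol:27, Eli:19, Eva:23, Frank:23, Gus:27, Mona:15, Oskar:25, Sven:17, Yael:31.
The smallest farness is 15, for Mona, so Mona has the highest closeness.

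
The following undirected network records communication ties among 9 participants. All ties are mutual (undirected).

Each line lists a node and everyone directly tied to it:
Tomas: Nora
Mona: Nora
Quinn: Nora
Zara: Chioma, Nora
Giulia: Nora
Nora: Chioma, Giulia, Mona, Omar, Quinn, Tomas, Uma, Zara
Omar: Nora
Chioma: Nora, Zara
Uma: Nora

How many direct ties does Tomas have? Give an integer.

1

Tomas is directly tied to Nora. That is 1 neighbor, so the degree of Tomas is 1.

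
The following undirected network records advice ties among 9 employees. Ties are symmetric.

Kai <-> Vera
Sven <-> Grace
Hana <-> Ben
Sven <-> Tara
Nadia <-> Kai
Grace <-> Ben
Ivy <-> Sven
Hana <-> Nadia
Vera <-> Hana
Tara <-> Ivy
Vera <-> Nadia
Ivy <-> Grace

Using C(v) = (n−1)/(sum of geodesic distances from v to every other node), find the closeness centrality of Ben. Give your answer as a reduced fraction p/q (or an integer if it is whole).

1/2

Distances from Ben: Grace:1, Hana:1, Ivy:2, Kai:3, Nadia:2, Sven:2, Tara:3, Vera:2. Sum = 16.
n = 9, so closeness = 8/16 = 1/2.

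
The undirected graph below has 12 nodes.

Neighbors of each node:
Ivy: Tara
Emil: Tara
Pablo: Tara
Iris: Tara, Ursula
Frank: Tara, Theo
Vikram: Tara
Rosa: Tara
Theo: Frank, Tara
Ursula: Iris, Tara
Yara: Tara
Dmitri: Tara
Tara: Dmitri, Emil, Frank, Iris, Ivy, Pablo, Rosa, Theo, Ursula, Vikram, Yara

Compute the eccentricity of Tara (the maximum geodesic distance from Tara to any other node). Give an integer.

Distances from Tara: Dmitri:1, Emil:1, Frank:1, Iris:1, Ivy:1, Pablo:1, Rosa:1, Theo:1, Ursula:1, Vikram:1, Yara:1.
The largest is 1 (to Pablo, Emil, Dmitri, Ivy, Frank, Vikram, Ursula, Rosa, Theo, Yara, and Iris), so the eccentricity of Tara is 1.

1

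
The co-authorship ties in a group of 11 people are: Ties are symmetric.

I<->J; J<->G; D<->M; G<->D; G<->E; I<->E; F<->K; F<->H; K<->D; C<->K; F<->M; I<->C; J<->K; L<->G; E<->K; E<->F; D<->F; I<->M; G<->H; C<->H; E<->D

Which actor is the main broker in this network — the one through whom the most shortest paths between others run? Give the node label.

Unnormalized betweenness of each node: C:11/6, D:25/6, E:11/3, F:10/3, G:71/6, H:19/6, I:11/3, J:2, K:13/3, L:0, M:1.
G has the largest value, 71/6, making it the main broker — the node through which the most shortest paths run.

G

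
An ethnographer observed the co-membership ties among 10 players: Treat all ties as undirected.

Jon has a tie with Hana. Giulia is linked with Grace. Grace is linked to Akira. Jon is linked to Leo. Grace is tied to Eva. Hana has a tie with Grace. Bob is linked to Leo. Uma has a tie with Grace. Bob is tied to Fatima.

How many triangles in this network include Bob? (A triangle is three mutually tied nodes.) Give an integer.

Bob's neighbors are Fatima and Leo, but none of them are tied to each other, so no triangle contains Bob.

0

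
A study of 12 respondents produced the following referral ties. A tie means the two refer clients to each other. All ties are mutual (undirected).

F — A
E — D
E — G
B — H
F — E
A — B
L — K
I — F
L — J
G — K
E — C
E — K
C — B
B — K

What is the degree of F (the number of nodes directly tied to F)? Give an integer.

F is directly tied to A, E, and I. That is 3 neighbors, so the degree of F is 3.

3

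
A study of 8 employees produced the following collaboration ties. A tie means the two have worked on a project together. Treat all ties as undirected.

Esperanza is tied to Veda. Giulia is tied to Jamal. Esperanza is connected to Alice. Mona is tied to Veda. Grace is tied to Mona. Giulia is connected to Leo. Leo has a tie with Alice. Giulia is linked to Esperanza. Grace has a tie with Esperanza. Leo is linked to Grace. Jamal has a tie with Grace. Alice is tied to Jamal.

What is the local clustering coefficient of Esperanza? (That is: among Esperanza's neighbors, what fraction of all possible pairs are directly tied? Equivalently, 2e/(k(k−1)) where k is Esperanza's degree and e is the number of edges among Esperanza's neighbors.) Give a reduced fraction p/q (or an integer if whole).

Esperanza's neighbors: Alice, Giulia, Grace, and Veda (k = 4).
Possible neighbor pairs: C(4,2) = 6. Edges among them: none → e = 0.
Clustering(Esperanza) = 0/6 = 0.

0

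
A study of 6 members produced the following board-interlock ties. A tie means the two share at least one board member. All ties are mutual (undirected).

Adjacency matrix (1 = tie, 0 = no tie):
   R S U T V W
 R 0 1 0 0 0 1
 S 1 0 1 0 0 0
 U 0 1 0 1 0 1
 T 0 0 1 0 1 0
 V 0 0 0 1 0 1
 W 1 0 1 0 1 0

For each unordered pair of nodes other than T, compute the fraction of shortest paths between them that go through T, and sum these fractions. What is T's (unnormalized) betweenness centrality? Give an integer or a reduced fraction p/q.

5/6

Pairs whose geodesics pass through T — S–V: 1/3; U–V: 1/2.
All other pairs contribute 0.
Summing the contributions gives betweenness(T) = 5/6.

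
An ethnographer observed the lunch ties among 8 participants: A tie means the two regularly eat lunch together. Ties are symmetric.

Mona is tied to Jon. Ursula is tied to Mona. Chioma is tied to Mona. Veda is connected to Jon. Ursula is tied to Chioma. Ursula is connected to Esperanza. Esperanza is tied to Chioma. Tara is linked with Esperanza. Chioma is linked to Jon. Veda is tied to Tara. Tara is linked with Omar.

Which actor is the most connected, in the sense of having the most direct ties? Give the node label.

Degrees — Chioma:4, Esperanza:3, Jon:3, Mona:3, Omar:1, Tara:3, Ursula:3, Veda:2.
The maximum is 4, attained only by Chioma.

Chioma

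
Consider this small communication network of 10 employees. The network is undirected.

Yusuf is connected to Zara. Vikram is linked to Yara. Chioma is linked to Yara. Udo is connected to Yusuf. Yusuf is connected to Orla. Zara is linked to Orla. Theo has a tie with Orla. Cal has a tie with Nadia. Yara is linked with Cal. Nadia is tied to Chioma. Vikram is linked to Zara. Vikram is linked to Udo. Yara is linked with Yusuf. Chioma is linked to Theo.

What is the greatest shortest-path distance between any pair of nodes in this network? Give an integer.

Eccentricity of each node (its greatest distance to any other): Cal:3, Chioma:3, Nadia:4, Orla:3, Theo:3, Udo:4, Vikram:3, Yara:2, Yusuf:3, Zara:4.
The maximum eccentricity is 4, realized for instance by the pair Nadia–Udo via Nadia – Cal – Yara – Vikram – Udo. So the diameter is 4.

4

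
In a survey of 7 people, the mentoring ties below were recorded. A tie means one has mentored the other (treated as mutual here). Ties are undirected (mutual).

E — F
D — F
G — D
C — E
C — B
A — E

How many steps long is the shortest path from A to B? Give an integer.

One shortest route is A – E – C – B, which uses 3 edges, and at distance 2 from A we only reach {C, F}, which does not include B. So d(A,B) = 3.

3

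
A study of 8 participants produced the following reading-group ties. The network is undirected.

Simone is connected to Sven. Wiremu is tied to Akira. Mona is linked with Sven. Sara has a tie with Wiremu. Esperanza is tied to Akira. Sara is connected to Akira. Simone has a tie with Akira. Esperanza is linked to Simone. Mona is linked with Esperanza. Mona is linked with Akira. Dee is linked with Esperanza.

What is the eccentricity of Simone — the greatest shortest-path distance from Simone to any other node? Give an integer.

Distances from Simone: Akira:1, Dee:2, Esperanza:1, Mona:2, Sara:2, Sven:1, Wiremu:2.
The largest is 2 (to Mona, Wiremu, Sara, and Dee), so the eccentricity of Simone is 2.

2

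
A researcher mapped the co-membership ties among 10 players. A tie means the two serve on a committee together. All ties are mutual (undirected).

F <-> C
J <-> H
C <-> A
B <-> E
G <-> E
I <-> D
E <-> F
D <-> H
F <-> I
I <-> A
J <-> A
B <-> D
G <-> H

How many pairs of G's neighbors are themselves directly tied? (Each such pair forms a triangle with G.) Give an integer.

G's neighbors are E and H, but none of them are tied to each other, so no triangle contains G.

0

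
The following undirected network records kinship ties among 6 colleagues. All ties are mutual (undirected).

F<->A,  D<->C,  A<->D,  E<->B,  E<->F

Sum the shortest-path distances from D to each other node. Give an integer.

11

Distances from D: A:1, B:4, C:1, E:3, F:2.
Sum = 1 + 4 + 1 + 3 + 2 = 11.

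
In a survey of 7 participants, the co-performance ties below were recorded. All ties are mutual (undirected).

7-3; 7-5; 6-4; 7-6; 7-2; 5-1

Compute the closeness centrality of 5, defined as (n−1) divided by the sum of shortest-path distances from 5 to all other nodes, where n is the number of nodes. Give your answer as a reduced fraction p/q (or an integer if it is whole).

Distances from 5: 1:1, 2:2, 3:2, 4:3, 6:2, 7:1. Sum = 11.
n = 7, so closeness = 6/11.

6/11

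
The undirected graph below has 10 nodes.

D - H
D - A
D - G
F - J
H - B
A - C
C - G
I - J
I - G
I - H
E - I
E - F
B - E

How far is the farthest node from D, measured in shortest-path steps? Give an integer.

4

Distances from D: A:1, B:2, C:2, E:3, F:4, G:1, H:1, I:2, J:3.
The largest is 4 (to F), so the eccentricity of D is 4.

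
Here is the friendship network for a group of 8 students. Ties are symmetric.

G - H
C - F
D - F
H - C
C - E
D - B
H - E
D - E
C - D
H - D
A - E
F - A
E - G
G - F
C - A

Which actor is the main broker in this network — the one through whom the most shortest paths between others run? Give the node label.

Unnormalized betweenness of each node: A:1/4, B:0, C:7/4, D:79/12, E:8/3, F:13/6, G:7/12, H:1.
D has the largest value, 79/12, making it the main broker — the node through which the most shortest paths run.

D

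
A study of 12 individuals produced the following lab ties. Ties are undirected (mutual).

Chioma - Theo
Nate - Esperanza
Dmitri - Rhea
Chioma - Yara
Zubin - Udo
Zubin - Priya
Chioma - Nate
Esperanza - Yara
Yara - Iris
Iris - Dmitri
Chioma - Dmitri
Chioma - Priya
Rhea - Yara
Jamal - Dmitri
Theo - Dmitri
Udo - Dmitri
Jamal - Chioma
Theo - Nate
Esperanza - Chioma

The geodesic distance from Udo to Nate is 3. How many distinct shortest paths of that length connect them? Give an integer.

2

The shortest distance is 3. The length-3 paths are: Udo–Dmitri–Theo–Nate; Udo–Dmitri–Chioma–Nate.
That gives 2 distinct shortest paths.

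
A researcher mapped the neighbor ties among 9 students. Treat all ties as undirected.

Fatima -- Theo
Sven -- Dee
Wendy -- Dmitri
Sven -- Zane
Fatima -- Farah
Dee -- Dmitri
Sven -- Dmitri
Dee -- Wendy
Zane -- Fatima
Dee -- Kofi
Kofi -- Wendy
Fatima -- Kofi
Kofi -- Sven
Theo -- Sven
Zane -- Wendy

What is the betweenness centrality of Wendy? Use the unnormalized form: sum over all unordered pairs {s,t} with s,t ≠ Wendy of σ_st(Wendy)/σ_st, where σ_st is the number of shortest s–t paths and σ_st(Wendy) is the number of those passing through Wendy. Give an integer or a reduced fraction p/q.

Pairs whose geodesics pass through Wendy — Zane–Kofi: 1/3; Zane–Dee: 1/2; Zane–Dmitri: 1/2; Fatima–Dmitri: 2/6; Farah–Dmitri: 2/6; Kofi–Dmitri: 1/3.
All other pairs contribute 0.
Summing the contributions gives betweenness(Wendy) = 7/3.

7/3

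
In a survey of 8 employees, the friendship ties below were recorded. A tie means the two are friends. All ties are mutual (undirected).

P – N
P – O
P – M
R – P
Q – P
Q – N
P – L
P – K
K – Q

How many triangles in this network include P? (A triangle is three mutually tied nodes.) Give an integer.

2

P's neighbors: K, L, M, N, O, Q, and R.
Neighbor pairs that are themselves tied: P–K–Q; P–N–Q. Each forms one triangle with P, for 2 in total.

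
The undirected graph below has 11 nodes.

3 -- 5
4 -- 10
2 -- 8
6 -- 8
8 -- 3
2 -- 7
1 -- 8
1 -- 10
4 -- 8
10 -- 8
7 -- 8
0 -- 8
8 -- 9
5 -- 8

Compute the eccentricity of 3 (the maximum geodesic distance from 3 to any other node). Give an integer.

2

Distances from 3: 0:2, 1:2, 2:2, 4:2, 5:1, 6:2, 7:2, 8:1, 9:2, 10:2.
The largest is 2 (to 2, 7, 1, 0, 9, 6, 10, and 4), so the eccentricity of 3 is 2.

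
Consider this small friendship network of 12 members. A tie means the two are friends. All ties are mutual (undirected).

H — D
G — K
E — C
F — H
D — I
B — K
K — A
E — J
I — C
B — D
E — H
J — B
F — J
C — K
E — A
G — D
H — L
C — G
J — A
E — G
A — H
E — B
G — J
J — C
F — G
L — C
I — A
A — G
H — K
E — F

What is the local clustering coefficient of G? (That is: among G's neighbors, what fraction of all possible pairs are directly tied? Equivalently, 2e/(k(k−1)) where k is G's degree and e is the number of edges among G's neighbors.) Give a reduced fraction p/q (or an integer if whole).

3/7

G's neighbors: A, C, D, E, F, J, and K (k = 7).
Possible neighbor pairs: C(7,2) = 21. Edges among them: A–E, A–J, A–K, C–E, C–J, C–K, E–F, E–J, F–J → e = 9.
Clustering(G) = 9/21 = 3/7.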